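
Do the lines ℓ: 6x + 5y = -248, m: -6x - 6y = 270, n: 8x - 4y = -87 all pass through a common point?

Lines aᵢx + bᵢy = cᵢ with pairwise distinct directions are concurrent exactly when det[aᵢ bᵢ cᵢ] = 0.
Here the determinant is -54.
Nonzero, so no common point exists.

No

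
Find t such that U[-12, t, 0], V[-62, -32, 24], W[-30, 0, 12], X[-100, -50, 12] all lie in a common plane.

22

Coplanarity ⇔ det[UV; UW; UX] = 0.
Expanding, this is linear in t: (-840)t + (18480) = 0.
So t = 22.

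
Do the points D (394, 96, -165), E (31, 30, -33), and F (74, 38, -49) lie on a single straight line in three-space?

DE = (-363, -66, 132), DF = (-320, -58, 116).
DE × DF = (0, -132, -66).
The cross product is nonzero, so the points do not lie on one line.

No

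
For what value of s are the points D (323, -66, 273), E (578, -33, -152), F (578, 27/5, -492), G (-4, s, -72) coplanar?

-39/5

Coplanarity ⇔ det[DE; DF; DG] = 0.
Expanding, this is linear in s: (86700)s + (676260) = 0.
So s = -39/5.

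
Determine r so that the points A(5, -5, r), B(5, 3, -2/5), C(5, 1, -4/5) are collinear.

Direction BC = (0, -2, -2/5). From the y-coordinate of A, the parameter along the line is τ = (-5 − 3)/(-2) = 4.
Then r = (-2/5) + 4·(-2/5) = -2.

-2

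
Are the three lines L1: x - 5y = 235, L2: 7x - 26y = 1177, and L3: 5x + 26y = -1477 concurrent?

Yes

Lines aᵢx + bᵢy = cᵢ with pairwise distinct directions are concurrent exactly when det[aᵢ bᵢ cᵢ] = 0.
Here the determinant is 0.
It vanishes, so the lines are concurrent at (-25, -52).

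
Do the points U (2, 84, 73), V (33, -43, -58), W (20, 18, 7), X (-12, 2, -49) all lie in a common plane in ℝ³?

The four points are coplanar iff the 3×3 determinant with rows UV, UW, UX is zero.
Rows: (31, -127, -131), (18, -66, -66), (-14, -82, -122).
Expanding along the first row: (31)(2640) − (-127)(-3120) + (-131)(-2400) = 0.
Zero determinant ⇒ coplanar.

Yes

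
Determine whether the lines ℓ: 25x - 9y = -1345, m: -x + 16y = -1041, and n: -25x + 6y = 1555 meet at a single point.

Intersecting ℓ and m: solving the 2×2 system gives (x, y) = (-79, -70).
Substitute into n: (-25)(-79) + (6)(-70) = 1555.
This equals 1555, so (-79, -70) lies on all three lines and they are concurrent.

Yes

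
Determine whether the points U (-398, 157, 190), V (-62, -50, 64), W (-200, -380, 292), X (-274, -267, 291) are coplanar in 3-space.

No

With U as base: UV = (336, -207, -126), UW = (198, -537, 102), UX = (124, -424, 101).
UW × UX = (-10989, -7350, -17364).
UV · (UW × UX) = 17010.
Since 17010 ≠ 0, the four points are not coplanar.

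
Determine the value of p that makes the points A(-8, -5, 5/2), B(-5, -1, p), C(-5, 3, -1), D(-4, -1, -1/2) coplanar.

Coplanarity ⇔ det[AB; AC; AD] = 0.
Expanding, this is linear in p: (-20)p + (0) = 0.
So p = 0.

0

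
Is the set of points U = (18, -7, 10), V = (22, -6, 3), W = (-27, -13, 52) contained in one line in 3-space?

UV = (4, 1, -7), UW = (-45, -6, 42).
Comparing components 3 and 1: (-7)(-45) − (4)(42) = 147 ≠ 0, so UV and UW are not parallel and the points are not collinear.

No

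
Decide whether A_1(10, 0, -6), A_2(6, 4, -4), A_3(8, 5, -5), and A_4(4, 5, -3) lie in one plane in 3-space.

Yes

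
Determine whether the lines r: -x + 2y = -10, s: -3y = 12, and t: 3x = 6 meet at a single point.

Intersecting r and s: solving the 2×2 system gives (x, y) = (2, -4).
Substitute into t: (3)(2) + (0)(-4) = 6.
This equals 6, so (2, -4) lies on all three lines and they are concurrent.

Yes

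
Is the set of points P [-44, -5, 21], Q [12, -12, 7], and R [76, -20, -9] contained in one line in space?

PQ = (56, -7, -14), PR = (120, -15, -30).
PQ × PR = (0, 0, 0).
The cross product vanishes, so the three points are collinear.

Yes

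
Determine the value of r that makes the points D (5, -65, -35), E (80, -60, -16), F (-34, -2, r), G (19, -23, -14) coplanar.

-17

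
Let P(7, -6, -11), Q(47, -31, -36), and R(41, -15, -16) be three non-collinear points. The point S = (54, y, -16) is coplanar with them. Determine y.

-17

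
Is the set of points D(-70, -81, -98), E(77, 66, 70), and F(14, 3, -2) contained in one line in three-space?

Yes

DE = (147, 147, 168), DF = (84, 84, 96).
Each component of DF is 4/7 times the corresponding component of DE, so DF = 4/7·DE and the points are collinear.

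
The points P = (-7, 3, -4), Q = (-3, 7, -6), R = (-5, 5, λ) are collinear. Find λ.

-5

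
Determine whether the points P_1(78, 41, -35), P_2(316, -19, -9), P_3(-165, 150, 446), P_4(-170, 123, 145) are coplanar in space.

With P_1 as base: P_1P_2 = (238, -60, 26), P_1P_3 = (-243, 109, 481), P_1P_4 = (-248, 82, 180).
P_1P_3 × P_1P_4 = (-19822, -75548, 7106).
P_1P_2 · (P_1P_3 × P_1P_4) = 0.
The scalar triple product vanishes, so the four points are coplanar.

Yes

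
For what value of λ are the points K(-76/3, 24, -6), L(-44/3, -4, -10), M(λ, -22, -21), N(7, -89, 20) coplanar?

-17/3

Coplanarity ⇔ det[KL; KM; KN] = 0.
Expanding, this is linear in λ: (1180)λ + (20060/3) = 0.
So λ = -17/3.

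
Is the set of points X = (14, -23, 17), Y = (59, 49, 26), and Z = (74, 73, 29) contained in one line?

Yes

XY = (45, 72, 9), XZ = (60, 96, 12).
XY × XZ = (0, 0, 0).
The cross product vanishes, so the three points are collinear.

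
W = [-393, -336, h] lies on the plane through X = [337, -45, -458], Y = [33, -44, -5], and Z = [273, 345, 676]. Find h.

-152

Coplanarity requires XY · (XZ × XW) = 0.
XY = (-304, 1, 453), XZ = (-64, 390, 1134); the triple product is linear in h with coefficient -118496 and constant term -18011392.
Setting it to zero: h = -152.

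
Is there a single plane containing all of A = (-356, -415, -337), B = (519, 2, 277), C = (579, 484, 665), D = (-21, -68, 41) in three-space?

The four points are coplanar iff the 3×3 determinant with rows AB, AC, AD is zero.
Rows: (875, 417, 614), (935, 899, 1002), (335, 347, 378).
Expanding along the first row: (875)(-7872) − (417)(17760) + (614)(23280) = 0.
Zero determinant ⇒ coplanar.

Yes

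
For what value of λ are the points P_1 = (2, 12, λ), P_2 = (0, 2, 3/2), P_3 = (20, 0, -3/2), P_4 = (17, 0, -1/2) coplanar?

-35/2

The points are coplanar iff P_1P_2 · (P_1P_3 × P_1P_4) = 0.
Expanding, this is linear in λ: (6)λ + (105) = 0.
So λ = -35/2.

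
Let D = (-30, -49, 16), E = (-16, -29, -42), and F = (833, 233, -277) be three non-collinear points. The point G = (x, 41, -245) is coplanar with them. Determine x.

33

A normal to the plane is n = DE × DF = (10496, -45952, -13312).
G lies in the plane iff n · DG = 0.
This gives (10496)x + (-346368) = 0, so x = 33.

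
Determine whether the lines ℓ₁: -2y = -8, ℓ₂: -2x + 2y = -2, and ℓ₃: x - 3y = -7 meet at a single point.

Yes

Intersecting ℓ₁ and ℓ₂: solving the 2×2 system gives (x, y) = (5, 4).
Substitute into ℓ₃: (1)(5) + (-3)(4) = -7.
This equals -7, so (5, 4) lies on all three lines and they are concurrent.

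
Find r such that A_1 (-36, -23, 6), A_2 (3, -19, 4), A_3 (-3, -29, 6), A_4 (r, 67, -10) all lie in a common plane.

-43

The points are coplanar iff A_1A_2 · (A_1A_3 × A_1A_4) = 0.
Expanding, this is linear in r: (-12)r + (-516) = 0.
So r = -43.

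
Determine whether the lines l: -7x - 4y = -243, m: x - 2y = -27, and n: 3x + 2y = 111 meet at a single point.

Yes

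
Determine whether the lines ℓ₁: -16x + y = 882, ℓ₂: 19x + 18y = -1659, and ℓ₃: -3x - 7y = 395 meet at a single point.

Intersecting ℓ₁ and ℓ₂: solving the 2×2 system gives (x, y) = (-17535/307, -9786/307).
Substitute into ℓ₃: (-3)(-17535/307) + (-7)(-9786/307) = 121107/307.
But ℓ₃ requires 395 ≠ 121107/307, so the three lines have no common point.

No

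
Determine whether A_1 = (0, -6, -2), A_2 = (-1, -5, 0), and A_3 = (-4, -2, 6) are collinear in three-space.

A_1A_2 = (-1, 1, 2), A_1A_3 = (-4, 4, 8).
Each component of A_1A_3 is 4 times the corresponding component of A_1A_2, so A_1A_3 = 4·A_1A_2 and the points are collinear.

Yes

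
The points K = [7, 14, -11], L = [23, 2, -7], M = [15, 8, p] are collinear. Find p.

Direction KL = (16, -12, 4). From the x-coordinate of M, the parameter along the line is τ = (15 − 7)/16 = 1/2.
Then p = (-11) + 1/2·(4) = -9.

-9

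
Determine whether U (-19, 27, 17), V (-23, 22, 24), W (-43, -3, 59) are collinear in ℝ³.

Yes

UV = (-4, -5, 7), UW = (-24, -30, 42).
UV × UW = (0, 0, 0).
The cross product vanishes, so the three points are collinear.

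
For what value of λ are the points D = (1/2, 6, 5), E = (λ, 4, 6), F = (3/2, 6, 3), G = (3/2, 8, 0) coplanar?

3/2

Normal to plane DFG: n = (4, 3, 2); plane equation n·P = 30.
Requiring n·E = 30: (4)λ + (24) = 30.
So λ = 3/2.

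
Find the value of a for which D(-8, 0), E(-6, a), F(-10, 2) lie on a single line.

-2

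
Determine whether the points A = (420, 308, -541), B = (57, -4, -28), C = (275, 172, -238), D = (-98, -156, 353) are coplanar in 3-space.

With A as base: AB = (-363, -312, 513), AC = (-145, -136, 303), AD = (-518, -464, 894).
AC × AD = (19008, -27324, -3168).
AB · (AC × AD) = 0.
The scalar triple product vanishes, so the four points are coplanar.

Yes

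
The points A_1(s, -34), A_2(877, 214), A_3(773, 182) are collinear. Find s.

71

Collinearity: (A_1 − A_2) must be parallel to (A_3 − A_2) = (-104, -32).
Cross-multiplying the components: (s − 877)·(-32) = (-248)·(-104).
Solving gives s = 71.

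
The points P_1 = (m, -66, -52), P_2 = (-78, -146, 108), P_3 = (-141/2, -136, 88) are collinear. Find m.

-18

Collinearity requires P_1P_2 × P_1P_3 = 0; each component is linear in m.
The y-component gives (-20)m + (-360) = 0, so m = -18.
The remaining components then also vanish.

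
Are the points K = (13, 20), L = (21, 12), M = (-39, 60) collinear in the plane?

No

KL = (8, -8), KM = (-52, 40).
If collinear, KM would be a scalar multiple of KL. But (8)·(40) ≠ (-8)·(-52) (difference -96), so they are not parallel; the points are not collinear.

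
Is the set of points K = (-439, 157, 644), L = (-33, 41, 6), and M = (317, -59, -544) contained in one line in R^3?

KL = (406, -116, -638), KM = (756, -216, -1188).
KL × KM = (0, 0, 0).
The cross product vanishes, so the three points are collinear.

Yes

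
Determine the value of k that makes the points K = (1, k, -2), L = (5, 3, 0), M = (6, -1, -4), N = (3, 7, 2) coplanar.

7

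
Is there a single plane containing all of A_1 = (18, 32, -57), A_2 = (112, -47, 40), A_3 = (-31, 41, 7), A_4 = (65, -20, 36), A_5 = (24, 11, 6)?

Yes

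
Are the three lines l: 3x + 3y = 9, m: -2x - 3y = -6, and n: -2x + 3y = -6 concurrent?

The three lines meet at one point iff the augmented coefficient matrix [aᵢ bᵢ cᵢ] has rank < 3, i.e. its determinant vanishes.
Here the determinant is 0.
It vanishes, so the lines are concurrent at (3, 0).

Yes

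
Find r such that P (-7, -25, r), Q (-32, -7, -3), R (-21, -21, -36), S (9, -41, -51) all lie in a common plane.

Coplanarity ⇔ det[PQ; PR; PS] = 0.
Expanding, this is linear in r: (-200)r + (-4200) = 0.
So r = -21.

-21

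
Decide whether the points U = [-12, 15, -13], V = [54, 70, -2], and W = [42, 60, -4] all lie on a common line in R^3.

Yes

UV = (66, 55, 11), UW = (54, 45, 9).
UV × UW = (0, 0, 0).
The cross product vanishes, so the three points are collinear.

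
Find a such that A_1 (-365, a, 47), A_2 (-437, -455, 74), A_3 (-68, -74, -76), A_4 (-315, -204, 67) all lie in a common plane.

-374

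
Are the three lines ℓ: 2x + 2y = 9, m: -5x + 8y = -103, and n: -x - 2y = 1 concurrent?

No

Intersecting ℓ and m: solving the 2×2 system gives (x, y) = (139/13, -161/26).
Substitute into n: (-1)(139/13) + (-2)(-161/26) = 22/13.
But n requires 1 ≠ 22/13, so the three lines have no common point.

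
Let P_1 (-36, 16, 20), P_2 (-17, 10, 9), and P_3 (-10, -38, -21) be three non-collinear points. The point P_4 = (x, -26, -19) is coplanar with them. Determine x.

2

Coplanarity requires P_1P_2 · (P_1P_3 × P_1P_4) = 0.
P_1P_2 = (19, -6, -11), P_1P_3 = (26, -54, -41); the triple product is linear in x with coefficient -348 and constant term 696.
Setting it to zero: x = 2.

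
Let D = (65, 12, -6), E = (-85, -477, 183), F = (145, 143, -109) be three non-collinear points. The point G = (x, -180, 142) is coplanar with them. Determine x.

-50

A normal to the plane is n = DE × DF = (25608, -330, 19470).
G lies in the plane iff n · DG = 0.
This gives (25608)x + (1280400) = 0, so x = -50.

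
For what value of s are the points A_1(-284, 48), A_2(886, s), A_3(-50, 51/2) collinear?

-129/2

Collinearity: (A_2 − A_1) must be parallel to (A_3 − A_1) = (234, -45/2).
Cross-multiplying the components: (s − 48)·(234) = (1170)·(-45/2).
Solving gives s = -129/2.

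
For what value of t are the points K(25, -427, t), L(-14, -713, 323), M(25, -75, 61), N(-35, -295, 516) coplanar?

37

Coplanarity ⇔ det[KL; KM; KN] = 0.
Expanding, this is linear in t: (-29700)t + (1098900) = 0.
So t = 37.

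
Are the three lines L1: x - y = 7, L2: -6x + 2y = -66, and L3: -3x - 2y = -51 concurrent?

Lines aᵢx + bᵢy = cᵢ with pairwise distinct directions are concurrent exactly when det[aᵢ bᵢ cᵢ] = 0.
Here the determinant is 0.
It vanishes, so the lines are concurrent at (13, 6).

Yes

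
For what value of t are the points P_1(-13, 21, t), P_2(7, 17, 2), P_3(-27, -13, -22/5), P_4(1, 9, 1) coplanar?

Coplanarity ⇔ det[P_1P_2; P_1P_3; P_1P_4] = 0.
Expanding, this is linear in t: (-92)t + (-1288/5) = 0.
So t = -14/5.

-14/5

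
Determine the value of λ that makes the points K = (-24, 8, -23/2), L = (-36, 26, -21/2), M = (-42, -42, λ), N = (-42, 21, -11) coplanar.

-31/2

Coplanarity ⇔ det[KL; KM; KN] = 0.
Expanding, this is linear in λ: (-168)λ + (-2604) = 0.
So λ = -31/2.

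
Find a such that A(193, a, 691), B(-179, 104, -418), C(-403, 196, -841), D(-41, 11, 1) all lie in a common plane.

Coplanarity ⇔ det[AB; AC; AD] = 0.
Expanding, this is linear in a: (-35482)a + (-5038444) = 0.
So a = -142.

-142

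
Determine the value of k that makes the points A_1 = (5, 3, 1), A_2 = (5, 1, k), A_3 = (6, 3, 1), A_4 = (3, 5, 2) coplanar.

0

Normal to plane A_1A_3A_4: n = (0, -1, 2); plane equation n·P = -1.
Requiring n·A_2 = -1: (2)k + (-1) = -1.
So k = 0.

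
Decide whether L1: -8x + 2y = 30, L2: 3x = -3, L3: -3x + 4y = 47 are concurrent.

The three lines meet at one point iff the augmented coefficient matrix [aᵢ bᵢ cᵢ] has rank < 3, i.e. its determinant vanishes.
Here the determinant is 0.
It vanishes, so the lines are concurrent at (-1, 11).

Yes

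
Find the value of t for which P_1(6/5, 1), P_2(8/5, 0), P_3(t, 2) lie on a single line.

Collinearity: (P_3 − P_1) must be parallel to (P_2 − P_1) = (2/5, -1).
Cross-multiplying the components: (t − 6/5)·(-1) = (1)·(2/5).
Solving gives t = 4/5.

4/5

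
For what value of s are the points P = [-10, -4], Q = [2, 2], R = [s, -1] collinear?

The three points are collinear iff det[PQ; PR] = 0.
This determinant is linear in s: (-6)s + (-24) = 0, so s = -4.

-4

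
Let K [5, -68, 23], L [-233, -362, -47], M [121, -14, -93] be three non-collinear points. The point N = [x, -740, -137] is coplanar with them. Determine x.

-539

The plane through K, L, M has equation 37884x − 35728y + 21252z = 3107720.
Substituting N: (37884)x + (23527196) = 3107720, so x = -539.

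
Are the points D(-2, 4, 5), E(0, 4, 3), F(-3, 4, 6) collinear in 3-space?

Yes

DE = (2, 0, -2), DF = (-1, 0, 1).
DE × DF = (0, 0, 0).
The cross product vanishes, so the three points are collinear.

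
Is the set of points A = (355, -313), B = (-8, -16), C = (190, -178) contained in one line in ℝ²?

AB = (-363, 297), AC = (-165, 135).
det[AB; AC] = (-363)(135) − (297)(-165) = 0.
The determinant is zero, so the points are collinear.

Yes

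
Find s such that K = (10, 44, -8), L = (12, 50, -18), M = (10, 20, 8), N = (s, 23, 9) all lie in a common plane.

The points are coplanar iff KL · (KM × KN) = 0.
Expanding, this is linear in s: (-144)s + (1296) = 0.
So s = 9.

9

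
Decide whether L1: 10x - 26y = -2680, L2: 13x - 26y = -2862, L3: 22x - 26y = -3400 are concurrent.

No

Intersecting L1 and L2: solving the 2×2 system gives (x, y) = (-182/3, 3110/39).
Substitute into L3: (22)(-182/3) + (-26)(3110/39) = -3408.
But L3 requires -3400 ≠ -3408, so the three lines have no common point.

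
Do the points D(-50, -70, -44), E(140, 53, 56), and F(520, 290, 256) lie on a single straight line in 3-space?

DE = (190, 123, 100), DF = (570, 360, 300).
Comparing components 2 and 3: (123)(300) − (100)(360) = 900 ≠ 0, so DE and DF are not parallel and the points are not collinear.

No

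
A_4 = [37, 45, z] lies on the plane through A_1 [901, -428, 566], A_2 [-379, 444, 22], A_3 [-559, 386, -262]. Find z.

66

A normal to the plane is n = A_1A_2 × A_1A_3 = (-279200, -265600, 231200).
A_4 lies in the plane iff n · A_1A_4 = 0.
This gives (231200)z + (-15259200) = 0, so z = 66.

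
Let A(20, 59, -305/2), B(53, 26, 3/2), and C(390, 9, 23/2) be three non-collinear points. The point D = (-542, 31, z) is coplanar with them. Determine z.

A normal to the plane is n = AB × AC = (2288, 51568, 10560).
D lies in the plane iff n · AD = 0.
This gives (10560)z + (-1119360) = 0, so z = 106.

106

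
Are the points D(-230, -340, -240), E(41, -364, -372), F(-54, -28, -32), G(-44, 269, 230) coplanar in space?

No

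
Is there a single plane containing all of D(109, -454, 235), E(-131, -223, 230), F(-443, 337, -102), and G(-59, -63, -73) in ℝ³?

The four points are coplanar iff the 3×3 determinant with rows DE, DF, DG is zero.
Rows: (-240, 231, -5), (-552, 791, -337), (-168, 391, -308).
Expanding along the first row: (-240)(-111861) − (231)(113400) + (-5)(-82944) = 1065960.
Nonzero ⇒ not coplanar.

No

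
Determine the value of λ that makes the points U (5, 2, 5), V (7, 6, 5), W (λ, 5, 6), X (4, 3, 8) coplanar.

Coplanarity ⇔ det[UV; UW; UX] = 0.
Expanding, this is linear in λ: (-12)λ + (72) = 0.
So λ = 6.

6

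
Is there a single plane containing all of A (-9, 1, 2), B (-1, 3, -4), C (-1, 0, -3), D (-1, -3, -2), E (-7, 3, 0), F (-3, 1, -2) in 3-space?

Yes

The plane through A, B, C has normal n = AB × AC = (-16, -8, -24) and equation n·P = 88.
Checking the remaining points: n·D = 88, n·E = 88, n·F = 88.
All equal 88, so all 6 points lie in one plane.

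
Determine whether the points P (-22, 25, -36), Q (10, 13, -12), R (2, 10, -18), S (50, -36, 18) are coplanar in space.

A normal to the plane through P, Q, R is n = PQ × PR = (144, 0, -192).
The plane has equation n·X = 3744. For S: n·S = 3744.
Equal, so S lies in the plane and all four are coplanar.

Yes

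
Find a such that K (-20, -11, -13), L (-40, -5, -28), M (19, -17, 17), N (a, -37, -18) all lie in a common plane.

The points are coplanar iff KL · (KM × KN) = 0.
Expanding, this is linear in a: (90)a + (1980) = 0.
So a = -22.

-22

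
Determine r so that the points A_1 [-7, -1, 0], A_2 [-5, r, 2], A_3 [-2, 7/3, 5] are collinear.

Direction A_1A_3 = (5, 10/3, 5). From the x-coordinate of A_2, the parameter along the line is τ = (-5 − (-7))/5 = 2/5.
Then r = (-1) + 2/5·(10/3) = 1/3.

1/3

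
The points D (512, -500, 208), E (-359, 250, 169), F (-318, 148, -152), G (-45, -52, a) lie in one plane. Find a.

30

Coplanarity ⇔ det[DE; DF; DG] = 0.
Expanding, this is linear in a: (58092)a + (-1742760) = 0.
So a = 30.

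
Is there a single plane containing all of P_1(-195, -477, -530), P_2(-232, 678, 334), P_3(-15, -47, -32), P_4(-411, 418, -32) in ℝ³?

With P_1 as base: P_1P_2 = (-37, 1155, 864), P_1P_3 = (180, 430, 498), P_1P_4 = (-216, 895, 498).
P_1P_3 × P_1P_4 = (-231570, -197208, 253980).
P_1P_2 · (P_1P_3 × P_1P_4) = 231570.
Since 231570 ≠ 0, the four points are not coplanar.

No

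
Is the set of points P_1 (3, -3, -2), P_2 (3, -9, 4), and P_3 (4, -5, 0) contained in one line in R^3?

No

P_1P_2 = (0, -6, 6), P_1P_3 = (1, -2, 2).
Comparing components 3 and 1: (6)(1) − (0)(2) = 6 ≠ 0, so P_1P_2 and P_1P_3 are not parallel and the points are not collinear.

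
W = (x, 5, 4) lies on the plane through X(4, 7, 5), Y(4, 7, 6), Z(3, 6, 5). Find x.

Coplanarity requires XY · (XZ × XW) = 0.
XY = (0, 0, 1), XZ = (-1, -1, 0); the triple product is linear in x with coefficient 1 and constant term -2.
Setting it to zero: x = 2.

2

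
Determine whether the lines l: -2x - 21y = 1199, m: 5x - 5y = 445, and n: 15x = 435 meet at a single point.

No

Intersecting l and m: solving the 2×2 system gives (x, y) = (670/23, -1377/23).
Substitute into n: (15)(670/23) + (0)(-1377/23) = 10050/23.
But n requires 435 ≠ 10050/23, so the three lines have no common point.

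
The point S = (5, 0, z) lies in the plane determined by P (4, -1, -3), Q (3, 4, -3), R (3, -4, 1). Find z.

The plane through P, Q, R has equation 20x + 4y + 8z = 52.
Substituting S: (8)z + (100) = 52, so z = -6.

-6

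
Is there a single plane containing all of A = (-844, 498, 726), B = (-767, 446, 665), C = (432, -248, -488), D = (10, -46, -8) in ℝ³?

Yes

With A as base: AB = (77, -52, -61), AC = (1276, -746, -1214), AD = (854, -544, -734).
AC × AD = (-112852, -100172, -57060).
AB · (AC × AD) = 0.
The scalar triple product vanishes, so the four points are coplanar.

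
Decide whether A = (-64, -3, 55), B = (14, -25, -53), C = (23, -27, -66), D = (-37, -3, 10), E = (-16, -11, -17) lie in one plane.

The plane through A, B, C has normal n = AB × AC = (70, 42, 42) and equation n·P = -2296.
Checking the remaining points: n·D = -2296, n·E = -2296.
All equal -2296, so all 5 points lie in one plane.

Yes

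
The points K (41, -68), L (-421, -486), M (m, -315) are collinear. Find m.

Collinearity: (M − K) must be parallel to (L − K) = (-462, -418).
Cross-multiplying the components: (m − 41)·(-418) = (-247)·(-462).
Solving gives m = -232.

-232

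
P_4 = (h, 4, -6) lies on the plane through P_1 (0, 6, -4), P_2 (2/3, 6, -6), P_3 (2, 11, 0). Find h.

-2/3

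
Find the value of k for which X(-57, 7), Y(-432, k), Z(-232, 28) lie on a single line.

52

Collinearity: (Y − X) must be parallel to (Z − X) = (-175, 21).
Cross-multiplying the components: (k − 7)·(-175) = (-375)·(21).
Solving gives k = 52.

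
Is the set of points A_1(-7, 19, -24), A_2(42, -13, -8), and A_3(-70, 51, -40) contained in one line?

A_1A_2 = (49, -32, 16), A_1A_3 = (-63, 32, -16).
A_1A_2 × A_1A_3 = (0, -224, -448).
The cross product is nonzero, so the points do not lie on one line.

No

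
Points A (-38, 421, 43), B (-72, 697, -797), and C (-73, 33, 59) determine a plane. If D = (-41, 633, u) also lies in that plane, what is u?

The plane through A, B, C has equation −321504x + 29944y + 22852z = 25806212.
Substituting D: (22852)u + (32136216) = 25806212, so u = -277.

-277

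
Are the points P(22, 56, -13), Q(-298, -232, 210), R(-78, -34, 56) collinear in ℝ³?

No

PQ = (-320, -288, 223), PR = (-100, -90, 69).
Comparing components 2 and 3: (-288)(69) − (223)(-90) = 198 ≠ 0, so PQ and PR are not parallel and the points are not collinear.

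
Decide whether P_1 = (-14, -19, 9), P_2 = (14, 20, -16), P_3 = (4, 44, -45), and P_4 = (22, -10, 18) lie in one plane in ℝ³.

Yes

A normal to the plane through P_1, P_2, P_3 is n = P_1P_2 × P_1P_3 = (-531, 1062, 1062).
The plane has equation n·P = -3186. For P_4: n·P_4 = -3186.
Equal, so P_4 lies in the plane and all four are coplanar.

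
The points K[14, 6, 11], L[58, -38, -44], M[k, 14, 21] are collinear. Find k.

6

Collinearity requires KL × KM = 0; each component is linear in k.
The y-component gives (-55)k + (330) = 0, so k = 6.
The remaining components then also vanish.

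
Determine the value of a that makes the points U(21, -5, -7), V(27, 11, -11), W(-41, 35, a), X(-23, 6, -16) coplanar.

Coplanarity ⇔ det[UV; UW; UX] = 0.
Expanding, this is linear in a: (-770)a + (-20790) = 0.
So a = -27.

-27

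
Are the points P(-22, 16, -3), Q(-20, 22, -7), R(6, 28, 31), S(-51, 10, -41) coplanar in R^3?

No

A normal to the plane through P, Q, R is n = PQ × PR = (252, -180, -144).
The plane has equation n·X = -7992. For S: n·S = -8748.
-8748 ≠ -7992, so S is off the plane.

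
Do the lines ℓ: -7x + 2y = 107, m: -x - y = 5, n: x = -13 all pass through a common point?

Yes

Intersecting ℓ and m: solving the 2×2 system gives (x, y) = (-13, 8).
Substitute into n: (1)(-13) + (0)(8) = -13.
This equals -13, so (-13, 8) lies on all three lines and they are concurrent.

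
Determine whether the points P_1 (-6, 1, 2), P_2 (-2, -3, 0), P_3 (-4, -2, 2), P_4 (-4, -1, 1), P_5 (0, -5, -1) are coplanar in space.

The plane through P_1, P_2, P_3 has normal n = P_1P_2 × P_1P_3 = (-6, -4, -4) and equation n·P = 24.
Checking the remaining points: n·P_4 = 24, n·P_5 = 24.
All equal 24, so all 5 points lie in one plane.

Yes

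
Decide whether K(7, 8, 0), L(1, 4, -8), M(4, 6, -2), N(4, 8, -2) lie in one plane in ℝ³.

No

A normal to the plane through K, L, M is n = KL × KM = (-8, 12, 0).
The plane has equation n·P = 40. For N: n·N = 64.
64 ≠ 40, so N is off the plane.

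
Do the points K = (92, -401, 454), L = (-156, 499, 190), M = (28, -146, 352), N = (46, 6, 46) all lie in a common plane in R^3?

No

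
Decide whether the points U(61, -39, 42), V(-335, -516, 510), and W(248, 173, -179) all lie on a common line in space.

No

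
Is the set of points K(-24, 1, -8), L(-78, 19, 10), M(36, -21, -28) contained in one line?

KL = (-54, 18, 18), KM = (60, -22, -20).
KL × KM = (36, 0, 108).
The cross product is nonzero, so the points do not lie on one line.

No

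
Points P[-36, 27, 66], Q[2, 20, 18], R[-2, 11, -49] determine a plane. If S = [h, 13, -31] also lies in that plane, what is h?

Coplanarity requires PQ · (PR × PS) = 0.
PQ = (38, -7, -48), PR = (34, -16, -115); the triple product is linear in h with coefficient 37 and constant term -1110.
Setting it to zero: h = 30.

30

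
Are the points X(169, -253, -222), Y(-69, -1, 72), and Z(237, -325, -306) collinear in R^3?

Yes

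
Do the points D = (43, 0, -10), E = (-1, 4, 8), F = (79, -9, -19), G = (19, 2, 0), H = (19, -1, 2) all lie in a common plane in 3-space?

The plane through D, E, F has normal n = DE × DF = (126, 252, 252) and equation n·P = 2898.
Checking the remaining points: n·G = 2898, n·H = 2646.
Since n·H = 2646 ≠ 2898, H is off the plane and the points are not all coplanar.

No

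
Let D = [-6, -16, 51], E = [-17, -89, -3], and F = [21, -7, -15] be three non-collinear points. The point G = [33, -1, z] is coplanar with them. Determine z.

Coplanarity requires DE · (DF × DG) = 0.
DE = (-11, -73, -54), DF = (27, 9, -66); the triple product is linear in z with coefficient 1872 and constant term 78624.
Setting it to zero: z = -42.

-42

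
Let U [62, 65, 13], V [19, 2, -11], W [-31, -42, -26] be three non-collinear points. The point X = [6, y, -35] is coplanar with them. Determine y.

Coplanarity requires UV · (UW × UX) = 0.
UV = (-43, -63, -24), UW = (-93, -107, -39); the triple product is linear in y with coefficient 555 and constant term 30525.
Setting it to zero: y = -55.

-55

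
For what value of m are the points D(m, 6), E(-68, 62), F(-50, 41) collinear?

-20

The three points are collinear iff det[DE; DF] = 0.
This determinant is linear in m: (21)m + (420) = 0, so m = -20.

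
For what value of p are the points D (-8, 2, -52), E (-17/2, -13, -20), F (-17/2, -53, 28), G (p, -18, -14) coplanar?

-17/2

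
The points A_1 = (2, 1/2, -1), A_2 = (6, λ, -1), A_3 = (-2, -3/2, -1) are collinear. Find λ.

5/2

Collinearity requires A_1A_2 × A_1A_3 = 0; each component is linear in λ.
The z-component gives (4)λ + (-10) = 0, so λ = 5/2.
The remaining components then also vanish.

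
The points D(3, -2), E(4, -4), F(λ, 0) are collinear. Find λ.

Collinearity: (F − D) must be parallel to (E − D) = (1, -2).
Cross-multiplying the components: (λ − 3)·(-2) = (2)·(1).
Solving gives λ = 2.

2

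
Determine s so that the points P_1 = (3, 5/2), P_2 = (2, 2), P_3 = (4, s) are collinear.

The three points are collinear iff det[P_1P_2; P_1P_3] = 0.
This determinant is linear in s: (-1)s + (3) = 0, so s = 3.

3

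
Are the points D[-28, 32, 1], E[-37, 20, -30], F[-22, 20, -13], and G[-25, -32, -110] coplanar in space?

No

The four points are coplanar iff the 3×3 determinant with rows DE, DF, DG is zero.
Rows: (-9, -12, -31), (6, -12, -14), (3, -64, -111).
Expanding along the first row: (-9)(436) − (-12)(-624) + (-31)(-348) = -624.
Nonzero ⇒ not coplanar.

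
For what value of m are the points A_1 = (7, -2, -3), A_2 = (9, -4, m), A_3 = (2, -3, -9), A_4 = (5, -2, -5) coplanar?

-3

Normal to plane A_1A_3A_4: n = (2, 2, -2); plane equation n·P = 16.
Requiring n·A_2 = 16: (-2)m + (10) = 16.
So m = -3.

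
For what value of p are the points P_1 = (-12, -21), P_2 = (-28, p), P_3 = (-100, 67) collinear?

The three points are collinear iff det[P_1P_2; P_1P_3] = 0.
This determinant is linear in p: (88)p + (440) = 0, so p = -5.

-5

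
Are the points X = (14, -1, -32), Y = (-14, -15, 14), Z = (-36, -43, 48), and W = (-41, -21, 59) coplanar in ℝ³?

No

With X as base: XY = (-28, -14, 46), XZ = (-50, -42, 80), XW = (-55, -20, 91).
XZ × XW = (-2222, 150, -1310).
XY · (XZ × XW) = -144.
Since -144 ≠ 0, the four points are not coplanar.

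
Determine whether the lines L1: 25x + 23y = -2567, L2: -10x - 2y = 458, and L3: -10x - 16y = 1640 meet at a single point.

No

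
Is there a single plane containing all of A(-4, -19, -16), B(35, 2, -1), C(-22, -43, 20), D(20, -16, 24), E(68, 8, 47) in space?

No

The plane through A, B, C has normal n = AB × AC = (1116, -1674, -558) and equation n·P = 36270.
Checking the remaining points: n·D = 35712, n·E = 36270.
Since n·D = 35712 ≠ 36270, D is off the plane and the points are not all coplanar.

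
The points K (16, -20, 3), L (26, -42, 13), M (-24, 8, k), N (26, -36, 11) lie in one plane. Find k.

Coplanarity ⇔ det[KL; KM; KN] = 0.
Expanding, this is linear in k: (-60)k + (-1020) = 0.
So k = -17.

-17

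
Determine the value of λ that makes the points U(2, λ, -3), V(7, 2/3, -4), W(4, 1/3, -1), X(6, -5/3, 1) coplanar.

7/3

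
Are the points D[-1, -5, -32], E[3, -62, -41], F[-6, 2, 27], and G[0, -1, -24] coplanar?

A normal to the plane through D, E, F is n = DE × DF = (-3300, -191, -257).
The plane has equation n·P = 12479. For G: n·G = 6359.
6359 ≠ 12479, so G is off the plane.

No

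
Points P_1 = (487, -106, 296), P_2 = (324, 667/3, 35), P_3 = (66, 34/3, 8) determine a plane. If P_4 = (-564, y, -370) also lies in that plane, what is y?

260/3

Coplanarity requires P_1P_2 · (P_1P_3 × P_1P_4) = 0.
P_1P_2 = (-163, 985/3, -261), P_1P_3 = (-421, 352/3, -288); the triple product is linear in y with coefficient 62937 and constant term -5454540.
Setting it to zero: y = 260/3.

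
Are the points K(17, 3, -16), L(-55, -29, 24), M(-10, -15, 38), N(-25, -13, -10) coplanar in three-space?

Yes

With K as base: KL = (-72, -32, 40), KM = (-27, -18, 54), KN = (-42, -16, 6).
KM × KN = (756, -2106, -324).
KL · (KM × KN) = 0.
The scalar triple product vanishes, so the four points are coplanar.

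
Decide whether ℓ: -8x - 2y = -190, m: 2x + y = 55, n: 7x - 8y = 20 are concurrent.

Intersecting ℓ and m: solving the 2×2 system gives (x, y) = (20, 15).
Substitute into n: (7)(20) + (-8)(15) = 20.
This equals 20, so (20, 15) lies on all three lines and they are concurrent.

Yes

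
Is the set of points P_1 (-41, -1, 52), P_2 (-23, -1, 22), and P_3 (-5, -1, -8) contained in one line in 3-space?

P_1P_2 = (18, 0, -30), P_1P_3 = (36, 0, -60).
Each component of P_1P_3 is 2 times the corresponding component of P_1P_2, so P_1P_3 = 2·P_1P_2 and the points are collinear.

Yes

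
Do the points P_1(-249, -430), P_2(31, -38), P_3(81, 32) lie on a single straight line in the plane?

Yes

P_1P_2 = (280, 392), P_1P_3 = (330, 462).
Twice the signed area of △P_1P_2P_3 is (280)(462) − (392)(330) = 0.
The triangle is degenerate (zero area), so the points are collinear.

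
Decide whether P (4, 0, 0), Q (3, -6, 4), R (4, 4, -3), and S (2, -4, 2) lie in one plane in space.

The four points are coplanar iff the 3×3 determinant with rows PQ, PR, PS is zero.
Rows: (-1, -6, 4), (0, 4, -3), (-2, -4, 2).
Expanding along the first row: (-1)(-4) − (-6)(-6) + (4)(8) = 0.
Zero determinant ⇒ coplanar.

Yes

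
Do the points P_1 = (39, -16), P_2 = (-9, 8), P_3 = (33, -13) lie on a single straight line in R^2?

Yes

P_1P_2 = (-48, 24), P_1P_3 = (-6, 3).
Checking proportionality: P_1P_3 = 1/8·P_1P_2, so the vectors are parallel and the points are collinear.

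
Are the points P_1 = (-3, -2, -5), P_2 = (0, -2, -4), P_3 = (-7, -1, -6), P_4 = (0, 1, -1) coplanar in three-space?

No

A normal to the plane through P_1, P_2, P_3 is n = P_1P_2 × P_1P_3 = (-1, -1, 3).
The plane has equation n·P = -10. For P_4: n·P_4 = -4.
-4 ≠ -10, so P_4 is off the plane.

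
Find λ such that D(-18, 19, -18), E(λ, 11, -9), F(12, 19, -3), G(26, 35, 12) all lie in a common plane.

8

Normal to plane DFG: n = (-240, -240, 480); plane equation n·P = -8880.
Requiring n·E = -8880: (-240)λ + (-6960) = -8880.
So λ = 8.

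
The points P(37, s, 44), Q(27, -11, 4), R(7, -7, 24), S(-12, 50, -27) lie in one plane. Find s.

-51

Coplanarity ⇔ det[PQ; PR; PS] = 0.
Expanding, this is linear in s: (1400)s + (71400) = 0.
So s = -51.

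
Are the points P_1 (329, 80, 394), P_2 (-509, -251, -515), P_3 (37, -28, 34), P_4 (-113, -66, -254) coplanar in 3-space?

With P_1 as base: P_1P_2 = (-838, -331, -909), P_1P_3 = (-292, -108, -360), P_1P_4 = (-442, -146, -648).
P_1P_3 × P_1P_4 = (17424, -30096, -5104).
P_1P_2 · (P_1P_3 × P_1P_4) = 0.
The scalar triple product vanishes, so the four points are coplanar.

Yes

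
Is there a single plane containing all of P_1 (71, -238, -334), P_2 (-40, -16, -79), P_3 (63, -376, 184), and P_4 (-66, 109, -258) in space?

No

The four points are coplanar iff the 3×3 determinant with rows P_1P_2, P_1P_3, P_1P_4 is zero.
Rows: (-111, 222, 255), (-8, -138, 518), (-137, 347, 76).
Expanding along the first row: (-111)(-190234) − (222)(70358) + (255)(-21682) = -32412.
Nonzero ⇒ not coplanar.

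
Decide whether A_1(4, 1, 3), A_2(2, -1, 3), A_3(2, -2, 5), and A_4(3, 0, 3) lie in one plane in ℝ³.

With A_1 as base: A_1A_2 = (-2, -2, 0), A_1A_3 = (-2, -3, 2), A_1A_4 = (-1, -1, 0).
A_1A_3 × A_1A_4 = (2, -2, -1).
A_1A_2 · (A_1A_3 × A_1A_4) = 0.
The scalar triple product vanishes, so the four points are coplanar.

Yes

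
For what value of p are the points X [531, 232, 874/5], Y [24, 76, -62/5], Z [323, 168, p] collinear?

98

Direction XY = (-507, -156, -936/5). From the x-coordinate of Z, the parameter along the line is τ = (323 − 531)/(-507) = 16/39.
Then p = 874/5 + 16/39·(-936/5) = 98.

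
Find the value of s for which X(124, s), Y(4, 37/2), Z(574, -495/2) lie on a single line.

-75/2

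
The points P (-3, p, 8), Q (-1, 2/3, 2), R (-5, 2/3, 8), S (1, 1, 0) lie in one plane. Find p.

5/3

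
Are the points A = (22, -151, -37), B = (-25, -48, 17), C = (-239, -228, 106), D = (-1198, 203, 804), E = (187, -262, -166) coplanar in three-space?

Yes

The plane through A, B, C has normal n = AB × AC = (18887, -7373, 30502) and equation n·P = 400263.
Checking the remaining points: n·D = 400263, n·E = 400263.
All equal 400263, so all 5 points lie in one plane.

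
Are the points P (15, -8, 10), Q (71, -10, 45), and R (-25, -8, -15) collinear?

PQ = (56, -2, 35), PR = (-40, 0, -25).
PQ × PR = (50, 0, -80).
The cross product is nonzero, so the points do not lie on one line.

No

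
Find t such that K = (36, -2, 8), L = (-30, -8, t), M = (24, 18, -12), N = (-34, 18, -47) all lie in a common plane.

Normal to plane KMN: n = (-700, 740, 1160); plane equation n·P = -17400.
Requiring n·L = -17400: (1160)t + (15080) = -17400.
So t = -28.

-28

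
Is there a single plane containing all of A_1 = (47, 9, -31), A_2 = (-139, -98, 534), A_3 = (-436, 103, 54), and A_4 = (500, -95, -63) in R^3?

No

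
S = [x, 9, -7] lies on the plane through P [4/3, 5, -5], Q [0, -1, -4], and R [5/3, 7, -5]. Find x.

8/3

A normal to the plane is n = PQ × PR = (-2, 1/3, -2/3).
S lies in the plane iff n · PS = 0.
This gives (-2)x + (16/3) = 0, so x = 8/3.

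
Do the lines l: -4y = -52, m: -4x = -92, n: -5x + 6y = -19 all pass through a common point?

The three lines meet at one point iff the augmented coefficient matrix [aᵢ bᵢ cᵢ] has rank < 3, i.e. its determinant vanishes.
Here the determinant is -288.
Nonzero, so no common point exists.

No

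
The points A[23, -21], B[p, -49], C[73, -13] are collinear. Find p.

-152

Collinearity: (B − A) must be parallel to (C − A) = (50, 8).
Cross-multiplying the components: (p − 23)·(8) = (-28)·(50).
Solving gives p = -152.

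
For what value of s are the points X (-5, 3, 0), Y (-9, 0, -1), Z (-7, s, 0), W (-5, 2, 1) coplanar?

1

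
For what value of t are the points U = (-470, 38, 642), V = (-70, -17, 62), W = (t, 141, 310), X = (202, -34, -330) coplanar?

Normal to plane UVX: n = (11700, -960, 8160); plane equation n·P = -296760.
Requiring n·W = -296760: (11700)t + (2394240) = -296760.
So t = -230.

-230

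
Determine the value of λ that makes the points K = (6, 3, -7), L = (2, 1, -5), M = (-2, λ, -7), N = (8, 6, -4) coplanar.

-3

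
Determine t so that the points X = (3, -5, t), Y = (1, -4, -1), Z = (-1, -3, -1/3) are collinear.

-5/3

Direction YZ = (-2, 1, 2/3). From the x-coordinate of X, the parameter along the line is τ = (3 − 1)/(-2) = -1.
Then t = (-1) + (-1)·(2/3) = -5/3.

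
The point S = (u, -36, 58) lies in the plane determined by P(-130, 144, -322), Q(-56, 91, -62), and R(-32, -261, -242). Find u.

-2

A normal to the plane is n = PQ × PR = (101060, 19560, -24776).
S lies in the plane iff n · PS = 0.
This gives (101060)u + (202120) = 0, so u = -2.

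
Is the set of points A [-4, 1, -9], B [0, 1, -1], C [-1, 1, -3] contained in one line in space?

AB = (4, 0, 8), AC = (3, 0, 6).
Each component of AC is 3/4 times the corresponding component of AB, so AC = 3/4·AB and the points are collinear.

Yes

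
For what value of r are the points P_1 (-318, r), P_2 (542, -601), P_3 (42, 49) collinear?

517

Collinearity: (P_1 − P_2) must be parallel to (P_3 − P_2) = (-500, 650).
Cross-multiplying the components: (r − (-601))·(-500) = (-860)·(650).
Solving gives r = 517.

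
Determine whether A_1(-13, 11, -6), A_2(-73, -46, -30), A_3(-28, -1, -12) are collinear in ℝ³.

No

A_1A_2 = (-60, -57, -24), A_1A_3 = (-15, -12, -6).
Comparing components 2 and 3: (-57)(-6) − (-24)(-12) = 54 ≠ 0, so A_1A_2 and A_1A_3 are not parallel and the points are not collinear.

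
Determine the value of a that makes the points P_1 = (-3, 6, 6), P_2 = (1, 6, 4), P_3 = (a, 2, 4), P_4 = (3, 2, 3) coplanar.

1

Normal to plane P_1P_2P_4: n = (-8, 0, -16); plane equation n·P = -72.
Requiring n·P_3 = -72: (-8)a + (-64) = -72.
So a = 1.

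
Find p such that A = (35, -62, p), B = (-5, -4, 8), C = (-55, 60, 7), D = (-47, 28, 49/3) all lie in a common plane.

Coplanarity ⇔ det[AB; AC; AD] = 0.
Expanding, this is linear in p: (-1088)p + (38080/3) = 0.
So p = 35/3.

35/3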